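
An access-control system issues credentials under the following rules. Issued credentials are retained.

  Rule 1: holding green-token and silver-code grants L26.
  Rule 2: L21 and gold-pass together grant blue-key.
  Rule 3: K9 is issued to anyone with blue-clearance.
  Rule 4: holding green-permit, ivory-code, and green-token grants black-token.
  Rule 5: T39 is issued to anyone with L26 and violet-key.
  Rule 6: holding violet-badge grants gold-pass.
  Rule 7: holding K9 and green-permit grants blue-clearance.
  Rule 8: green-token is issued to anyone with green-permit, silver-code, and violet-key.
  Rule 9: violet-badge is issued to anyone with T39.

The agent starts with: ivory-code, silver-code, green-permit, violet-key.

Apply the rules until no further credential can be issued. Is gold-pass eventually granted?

Holding green-permit, silver-code, and violet-key grants green-token (Rule 8).
Holding green-token and silver-code grants L26 (Rule 1).
Holding L26 and violet-key grants T39 (Rule 5).
Holding T39 grants violet-badge (Rule 9).
Holding violet-badge grants gold-pass (Rule 6).

Yes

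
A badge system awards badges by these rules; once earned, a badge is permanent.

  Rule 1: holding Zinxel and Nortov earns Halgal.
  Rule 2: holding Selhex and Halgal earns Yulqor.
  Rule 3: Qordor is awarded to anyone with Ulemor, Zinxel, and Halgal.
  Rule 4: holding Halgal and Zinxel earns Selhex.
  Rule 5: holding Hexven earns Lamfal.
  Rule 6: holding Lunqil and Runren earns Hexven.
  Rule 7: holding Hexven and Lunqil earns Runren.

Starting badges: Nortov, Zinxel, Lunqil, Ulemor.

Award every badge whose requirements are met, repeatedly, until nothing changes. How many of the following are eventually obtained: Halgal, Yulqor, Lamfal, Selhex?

With Zinxel and Nortov, Halgal is earned (Rule 1).
With Halgal and Zinxel, Selhex is earned (Rule 4).
With Selhex and Halgal, Yulqor is earned (Rule 2).
Halgal: reached.
Yulqor: reached.
Lamfal would need Hexven (Rule 5), but Hexven is never earned.
Selhex: reached.
Reached: Halgal, Yulqor, and Selhex — 3 of the 4.

3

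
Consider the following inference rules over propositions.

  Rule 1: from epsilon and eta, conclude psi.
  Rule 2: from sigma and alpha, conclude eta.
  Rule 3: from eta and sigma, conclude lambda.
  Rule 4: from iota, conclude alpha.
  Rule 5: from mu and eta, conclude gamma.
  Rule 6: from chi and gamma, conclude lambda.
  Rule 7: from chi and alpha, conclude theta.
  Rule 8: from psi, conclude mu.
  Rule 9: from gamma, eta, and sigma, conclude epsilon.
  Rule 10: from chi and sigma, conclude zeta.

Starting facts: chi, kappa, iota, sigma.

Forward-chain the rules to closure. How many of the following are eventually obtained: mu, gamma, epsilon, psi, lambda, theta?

2

iota holds, so alpha follows (Rule 4).
sigma and alpha hold, so eta follows (Rule 2).
chi and alpha hold, so theta follows (Rule 7).
eta and sigma hold, so lambda follows (Rule 3).
mu would need psi (Rule 8), but psi is never established.
gamma would need mu and eta (Rule 5), but mu is never established.
epsilon would need gamma, eta, and sigma (Rule 9), but gamma is never established.
psi would need epsilon and eta (Rule 1), but epsilon is never established.
lambda: reached.
theta: reached.
Reached: lambda and theta — 2 of the 6.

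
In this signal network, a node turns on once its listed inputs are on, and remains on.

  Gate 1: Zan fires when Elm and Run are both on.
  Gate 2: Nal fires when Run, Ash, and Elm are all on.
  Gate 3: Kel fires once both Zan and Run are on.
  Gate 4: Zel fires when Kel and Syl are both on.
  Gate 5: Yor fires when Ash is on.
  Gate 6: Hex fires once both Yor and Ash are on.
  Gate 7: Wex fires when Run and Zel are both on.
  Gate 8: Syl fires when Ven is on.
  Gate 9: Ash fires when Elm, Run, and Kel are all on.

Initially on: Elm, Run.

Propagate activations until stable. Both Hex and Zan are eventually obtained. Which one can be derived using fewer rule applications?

Zan: Elm and Run are on, so Zan fires (Gate 1). [1 rule application]
Hex: Elm and Run are on, so Zan fires (Gate 1). Zan and Run are on, so Kel fires (Gate 3). Gate 9: Elm, Run, and Kel on → Ash on. Ash is on, so Yor fires (Gate 5). Yor and Ash are on, so Hex fires (Gate 6). [5 rule applications]
Zan needs fewer.

Zan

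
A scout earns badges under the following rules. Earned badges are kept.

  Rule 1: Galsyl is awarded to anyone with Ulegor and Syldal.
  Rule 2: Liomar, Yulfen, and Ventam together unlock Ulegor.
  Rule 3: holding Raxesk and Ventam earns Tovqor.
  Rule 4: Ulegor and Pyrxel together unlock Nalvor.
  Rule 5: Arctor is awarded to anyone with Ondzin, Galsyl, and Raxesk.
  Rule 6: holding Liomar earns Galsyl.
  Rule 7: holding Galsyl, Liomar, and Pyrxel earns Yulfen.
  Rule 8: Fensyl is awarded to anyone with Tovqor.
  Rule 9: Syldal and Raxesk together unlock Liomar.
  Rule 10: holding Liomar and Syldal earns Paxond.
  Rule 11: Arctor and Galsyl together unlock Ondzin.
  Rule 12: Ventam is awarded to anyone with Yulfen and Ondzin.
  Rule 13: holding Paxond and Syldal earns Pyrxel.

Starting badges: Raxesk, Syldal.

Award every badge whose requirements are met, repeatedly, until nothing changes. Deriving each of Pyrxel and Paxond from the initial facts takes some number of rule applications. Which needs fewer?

Paxond: With Syldal and Raxesk, Liomar is earned (Rule 9). With Liomar and Syldal, Paxond is earned (Rule 10). [2 rule applications]
Pyrxel: With Syldal and Raxesk, Liomar is earned (Rule 9). With Liomar and Syldal, Paxond is earned (Rule 10). With Paxond and Syldal, Pyrxel is earned (Rule 13). [3 rule applications]
Paxond needs fewer.

Paxond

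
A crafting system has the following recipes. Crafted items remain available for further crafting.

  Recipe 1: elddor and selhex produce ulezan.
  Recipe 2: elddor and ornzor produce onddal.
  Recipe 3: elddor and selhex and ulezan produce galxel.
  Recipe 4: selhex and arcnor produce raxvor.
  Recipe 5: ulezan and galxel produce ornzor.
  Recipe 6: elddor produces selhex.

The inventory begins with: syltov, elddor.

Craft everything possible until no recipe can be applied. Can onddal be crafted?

elddor → selhex (Recipe 6).
elddor and selhex → ulezan (Recipe 1).
Using Recipe 3, elddor, selhex, and ulezan make galxel.
ulezan and galxel → ornzor (Recipe 5).
Using Recipe 2, elddor and ornzor make onddal.

Yes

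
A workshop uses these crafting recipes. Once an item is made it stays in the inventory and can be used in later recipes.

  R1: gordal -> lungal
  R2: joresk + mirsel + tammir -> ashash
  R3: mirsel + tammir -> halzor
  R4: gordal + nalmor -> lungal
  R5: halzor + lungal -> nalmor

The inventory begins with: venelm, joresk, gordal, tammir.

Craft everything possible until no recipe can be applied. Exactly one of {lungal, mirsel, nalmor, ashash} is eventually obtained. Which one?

gordal -> lungal (R1).
nalmor would need halzor and lungal (R5), but halzor is never obtained. No rule produces mirsel, and it is not given. ashash would need joresk, mirsel, and tammir (R2), but mirsel is never obtained.

lungal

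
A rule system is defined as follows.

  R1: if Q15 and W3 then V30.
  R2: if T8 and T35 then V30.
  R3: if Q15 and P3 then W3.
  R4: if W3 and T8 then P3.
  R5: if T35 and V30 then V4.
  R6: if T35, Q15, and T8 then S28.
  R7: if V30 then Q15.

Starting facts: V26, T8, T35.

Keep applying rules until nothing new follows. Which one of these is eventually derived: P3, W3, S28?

S28

From T8 and T35, R2 gives V30.
From V30, R7 gives Q15.
T35, Q15, and T8 hold, so S28 follows (R6).
P3 would need W3 and T8 (R4), but W3 is never established. W3 would need Q15 and P3 (R3), but P3 is never established.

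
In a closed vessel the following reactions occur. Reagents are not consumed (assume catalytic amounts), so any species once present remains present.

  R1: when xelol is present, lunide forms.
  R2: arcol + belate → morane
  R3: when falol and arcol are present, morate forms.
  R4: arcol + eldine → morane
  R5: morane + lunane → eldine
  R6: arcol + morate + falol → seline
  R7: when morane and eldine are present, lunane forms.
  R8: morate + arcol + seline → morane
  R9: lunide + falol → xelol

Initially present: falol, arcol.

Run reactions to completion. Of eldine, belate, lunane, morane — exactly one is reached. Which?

falol and arcol present → morate forms (R3).
arcol, morate, and falol present → seline forms (R6).
morate, arcol, and seline present → morane forms (R8).
lunane would need morane and eldine (R7), but eldine never forms. No rule produces belate, and it is not given. eldine would need morane and lunane (R5), but lunane never forms.

morane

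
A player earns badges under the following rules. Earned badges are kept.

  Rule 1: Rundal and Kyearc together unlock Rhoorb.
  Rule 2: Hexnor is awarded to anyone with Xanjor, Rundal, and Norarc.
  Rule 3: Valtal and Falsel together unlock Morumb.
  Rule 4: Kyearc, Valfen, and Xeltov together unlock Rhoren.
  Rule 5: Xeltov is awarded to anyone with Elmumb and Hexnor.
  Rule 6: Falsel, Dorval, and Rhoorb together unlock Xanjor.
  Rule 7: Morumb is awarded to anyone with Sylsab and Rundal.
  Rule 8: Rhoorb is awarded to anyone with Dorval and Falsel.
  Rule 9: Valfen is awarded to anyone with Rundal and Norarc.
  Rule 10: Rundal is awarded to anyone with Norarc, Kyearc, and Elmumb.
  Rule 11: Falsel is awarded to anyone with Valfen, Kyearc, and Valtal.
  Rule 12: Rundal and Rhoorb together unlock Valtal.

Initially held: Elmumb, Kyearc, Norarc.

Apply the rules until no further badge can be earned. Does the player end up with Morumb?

Yes

With Norarc, Kyearc, and Elmumb, Rundal is earned (Rule 10).
With Rundal and Norarc, Valfen is earned (Rule 9).
With Rundal and Kyearc, Rhoorb is earned (Rule 1).
With Rundal and Rhoorb, Valtal is earned (Rule 12).
With Valfen, Kyearc, and Valtal, Falsel is earned (Rule 11).
With Valtal and Falsel, Morumb is earned (Rule 3).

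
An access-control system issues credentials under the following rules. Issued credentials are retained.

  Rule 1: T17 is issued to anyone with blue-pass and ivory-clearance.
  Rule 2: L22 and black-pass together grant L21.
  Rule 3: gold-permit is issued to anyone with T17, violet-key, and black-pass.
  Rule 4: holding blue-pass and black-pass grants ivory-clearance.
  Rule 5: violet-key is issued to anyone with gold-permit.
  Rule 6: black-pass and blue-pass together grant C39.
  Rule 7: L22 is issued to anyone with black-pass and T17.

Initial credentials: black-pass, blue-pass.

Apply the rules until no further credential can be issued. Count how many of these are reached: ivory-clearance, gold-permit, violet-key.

Holding blue-pass and black-pass grants ivory-clearance (Rule 4).
ivory-clearance: reached.
gold-permit would need T17, violet-key, and black-pass (Rule 3), but violet-key is never granted.
violet-key would need gold-permit (Rule 5), but gold-permit is never granted.
Reached: ivory-clearance — 1 of the 3.

1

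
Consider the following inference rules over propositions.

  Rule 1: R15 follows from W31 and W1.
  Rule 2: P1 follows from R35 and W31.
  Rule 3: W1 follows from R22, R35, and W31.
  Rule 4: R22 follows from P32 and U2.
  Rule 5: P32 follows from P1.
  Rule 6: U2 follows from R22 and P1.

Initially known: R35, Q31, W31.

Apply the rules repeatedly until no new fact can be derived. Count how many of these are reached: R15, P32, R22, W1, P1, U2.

2

From R35 and W31, Rule 2 gives P1.
P1 holds, so P32 follows (Rule 5).
R15 would need W31 and W1 (Rule 1), but W1 is never established.
P32: reached.
R22 would need P32 and U2 (Rule 4), but U2 is never established.
W1 would need R22, R35, and W31 (Rule 3), but R22 is never established.
P1: reached.
U2 would need R22 and P1 (Rule 6), but R22 is never established.
Reached: P32 and P1 — 2 of the 6.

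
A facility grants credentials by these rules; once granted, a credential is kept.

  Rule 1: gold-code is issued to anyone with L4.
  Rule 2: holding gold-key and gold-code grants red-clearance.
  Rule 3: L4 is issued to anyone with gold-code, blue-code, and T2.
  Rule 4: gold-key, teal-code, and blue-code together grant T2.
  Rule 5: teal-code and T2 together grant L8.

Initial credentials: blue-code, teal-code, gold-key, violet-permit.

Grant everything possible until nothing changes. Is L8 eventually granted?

Holding gold-key, teal-code, and blue-code grants T2 (Rule 4).
Holding teal-code and T2 grants L8 (Rule 5).

Yes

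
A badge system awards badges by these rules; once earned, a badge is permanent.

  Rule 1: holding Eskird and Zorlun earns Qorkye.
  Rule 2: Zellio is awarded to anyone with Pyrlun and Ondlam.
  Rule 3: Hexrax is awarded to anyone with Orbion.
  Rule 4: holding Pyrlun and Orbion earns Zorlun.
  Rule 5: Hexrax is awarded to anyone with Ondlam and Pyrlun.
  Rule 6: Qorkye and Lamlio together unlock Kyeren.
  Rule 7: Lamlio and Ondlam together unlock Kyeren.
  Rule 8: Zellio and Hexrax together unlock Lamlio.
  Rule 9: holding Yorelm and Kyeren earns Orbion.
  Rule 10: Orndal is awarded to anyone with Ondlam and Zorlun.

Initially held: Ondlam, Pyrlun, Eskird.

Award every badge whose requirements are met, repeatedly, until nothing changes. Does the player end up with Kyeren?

Yes

With Ondlam and Pyrlun, Hexrax is earned (Rule 5).
With Pyrlun and Ondlam, Zellio is earned (Rule 2).
With Zellio and Hexrax, Lamlio is earned (Rule 8).
With Lamlio and Ondlam, Kyeren is earned (Rule 7).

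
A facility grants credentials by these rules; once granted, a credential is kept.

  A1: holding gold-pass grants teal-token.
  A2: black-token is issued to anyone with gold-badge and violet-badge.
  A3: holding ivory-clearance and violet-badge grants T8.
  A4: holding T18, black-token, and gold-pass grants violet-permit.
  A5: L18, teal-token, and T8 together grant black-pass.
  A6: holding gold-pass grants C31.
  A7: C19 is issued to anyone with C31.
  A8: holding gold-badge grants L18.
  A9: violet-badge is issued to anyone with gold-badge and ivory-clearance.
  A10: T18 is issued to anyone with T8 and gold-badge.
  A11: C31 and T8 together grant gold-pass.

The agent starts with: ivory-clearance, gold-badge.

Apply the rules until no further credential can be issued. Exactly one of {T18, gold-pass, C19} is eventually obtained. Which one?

Holding gold-badge and ivory-clearance grants violet-badge (A9).
Holding ivory-clearance and violet-badge grants T8 (A3).
Holding T8 and gold-badge grants T18 (A10).
gold-pass would need C31 and T8 (A11), but C31 is never granted. C19 would need C31 (A7), but C31 is never granted.

T18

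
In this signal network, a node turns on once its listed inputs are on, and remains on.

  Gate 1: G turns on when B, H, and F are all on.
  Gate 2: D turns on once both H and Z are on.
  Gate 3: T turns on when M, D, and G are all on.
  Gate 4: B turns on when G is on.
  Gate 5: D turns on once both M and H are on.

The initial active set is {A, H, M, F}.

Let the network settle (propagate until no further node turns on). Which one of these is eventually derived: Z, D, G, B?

M and H are on, so D turns on (Gate 5).
No rule produces Z, and it is not given. B would need G (Gate 4), but G never turns on. G would need B, H, and F (Gate 1), but B never turns on.

D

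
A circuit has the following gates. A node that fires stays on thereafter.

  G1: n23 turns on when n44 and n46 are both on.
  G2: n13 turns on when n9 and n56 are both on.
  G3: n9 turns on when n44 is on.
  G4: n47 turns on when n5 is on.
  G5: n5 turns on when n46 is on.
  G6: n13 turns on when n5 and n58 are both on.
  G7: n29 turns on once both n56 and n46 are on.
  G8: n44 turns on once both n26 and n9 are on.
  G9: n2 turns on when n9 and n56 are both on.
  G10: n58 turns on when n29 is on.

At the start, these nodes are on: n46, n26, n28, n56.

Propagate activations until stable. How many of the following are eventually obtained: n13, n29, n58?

3

G5: n46 on → n5 on.
n56 and n46 are on, so n29 turns on (G7).
n29 is on, so n58 turns on (G10).
n5 and n58 are on, so n13 turns on (G6).
n13: reached.
n29: reached.
n58: reached.
All 3 are reached.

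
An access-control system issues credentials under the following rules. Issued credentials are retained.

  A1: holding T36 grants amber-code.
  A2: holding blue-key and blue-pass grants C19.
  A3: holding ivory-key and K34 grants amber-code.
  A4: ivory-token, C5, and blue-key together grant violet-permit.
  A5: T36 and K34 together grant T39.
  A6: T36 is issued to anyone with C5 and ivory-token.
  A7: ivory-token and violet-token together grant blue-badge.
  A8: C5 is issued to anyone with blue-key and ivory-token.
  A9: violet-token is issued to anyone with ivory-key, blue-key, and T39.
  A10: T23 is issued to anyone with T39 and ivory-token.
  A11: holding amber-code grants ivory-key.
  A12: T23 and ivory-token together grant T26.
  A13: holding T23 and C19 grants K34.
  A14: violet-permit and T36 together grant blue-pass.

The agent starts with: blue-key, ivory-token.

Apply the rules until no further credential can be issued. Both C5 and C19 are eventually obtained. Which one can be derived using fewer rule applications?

C5: Holding blue-key and ivory-token grants C5 (A8). [1 rule application]
C19: Holding blue-key and ivory-token grants C5 (A8). Holding C5 and ivory-token grants T36 (A6). Holding ivory-token, C5, and blue-key grants violet-permit (A4). Holding violet-permit and T36 grants blue-pass (A14). Holding blue-key and blue-pass grants C19 (A2). [5 rule applications]
C5 needs fewer.

C5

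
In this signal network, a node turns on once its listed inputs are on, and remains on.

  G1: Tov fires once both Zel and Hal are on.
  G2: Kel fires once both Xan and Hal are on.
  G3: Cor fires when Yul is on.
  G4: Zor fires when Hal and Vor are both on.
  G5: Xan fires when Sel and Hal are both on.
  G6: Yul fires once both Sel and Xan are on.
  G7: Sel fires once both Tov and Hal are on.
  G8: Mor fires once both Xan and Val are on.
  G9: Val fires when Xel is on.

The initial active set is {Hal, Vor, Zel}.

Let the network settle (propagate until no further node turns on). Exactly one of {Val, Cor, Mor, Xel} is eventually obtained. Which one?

Zel and Hal are on, so Tov fires (G1).
G7: Tov and Hal on → Sel on.
Sel and Hal are on, so Xan fires (G5).
Sel and Xan are on, so Yul fires (G6).
G3: Yul on → Cor on.
No rule produces Xel, and it is not given. Val would need Xel (G9), but Xel never turns on. Mor would need Xan and Val (G8), but Val never turns on.

Cor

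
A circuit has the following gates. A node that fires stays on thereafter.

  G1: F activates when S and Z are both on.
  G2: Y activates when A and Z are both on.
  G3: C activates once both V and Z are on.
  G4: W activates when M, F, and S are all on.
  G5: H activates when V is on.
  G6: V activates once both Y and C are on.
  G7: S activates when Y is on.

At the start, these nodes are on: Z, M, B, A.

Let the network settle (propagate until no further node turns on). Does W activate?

A and Z are on, so Y activates (G2).
Y is on, so S activates (G7).
S and Z are on, so F activates (G1).
M, F, and S are on, so W activates (G4).

Yes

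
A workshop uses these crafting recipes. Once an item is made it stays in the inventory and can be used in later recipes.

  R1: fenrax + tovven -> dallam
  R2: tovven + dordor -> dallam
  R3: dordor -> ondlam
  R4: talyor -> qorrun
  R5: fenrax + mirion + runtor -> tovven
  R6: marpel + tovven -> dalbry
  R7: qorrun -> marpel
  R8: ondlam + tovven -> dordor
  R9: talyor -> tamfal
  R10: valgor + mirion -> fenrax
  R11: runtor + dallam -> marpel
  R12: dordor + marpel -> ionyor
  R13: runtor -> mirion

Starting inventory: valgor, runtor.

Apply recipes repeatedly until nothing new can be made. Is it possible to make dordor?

No

dordor would need ondlam and tovven (R8), but ondlam is never obtained.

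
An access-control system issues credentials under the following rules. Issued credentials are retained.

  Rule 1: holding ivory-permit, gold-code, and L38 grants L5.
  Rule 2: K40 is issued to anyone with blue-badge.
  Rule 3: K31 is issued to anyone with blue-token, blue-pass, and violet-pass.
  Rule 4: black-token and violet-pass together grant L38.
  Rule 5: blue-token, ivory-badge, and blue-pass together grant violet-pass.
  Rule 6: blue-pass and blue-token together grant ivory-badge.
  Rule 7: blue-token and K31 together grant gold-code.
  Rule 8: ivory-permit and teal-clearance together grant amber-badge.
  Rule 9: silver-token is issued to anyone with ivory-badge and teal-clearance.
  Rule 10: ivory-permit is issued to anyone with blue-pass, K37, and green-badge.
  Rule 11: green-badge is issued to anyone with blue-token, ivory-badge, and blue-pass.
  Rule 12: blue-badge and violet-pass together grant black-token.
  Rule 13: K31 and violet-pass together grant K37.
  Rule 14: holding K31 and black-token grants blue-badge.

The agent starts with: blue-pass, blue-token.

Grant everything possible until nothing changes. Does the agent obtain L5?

No

L5 would need ivory-permit, gold-code, and L38 (Rule 1), but L38 is never granted.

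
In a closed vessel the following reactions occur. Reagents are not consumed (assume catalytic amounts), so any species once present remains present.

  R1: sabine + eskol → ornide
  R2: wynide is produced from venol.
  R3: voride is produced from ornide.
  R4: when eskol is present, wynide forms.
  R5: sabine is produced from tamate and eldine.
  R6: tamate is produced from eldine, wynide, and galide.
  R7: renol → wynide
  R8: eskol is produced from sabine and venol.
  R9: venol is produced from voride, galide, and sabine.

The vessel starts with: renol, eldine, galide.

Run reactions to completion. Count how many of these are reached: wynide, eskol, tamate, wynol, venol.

2

renol present → wynide forms (R7).
eldine, wynide, and galide present → tamate forms (R6).
wynide: reached.
eskol would need sabine and venol (R8), but venol never forms.
tamate: reached.
No rule produces wynol, and it is not given.
venol would need voride, galide, and sabine (R9), but voride never forms.
Reached: wynide and tamate — 2 of the 5.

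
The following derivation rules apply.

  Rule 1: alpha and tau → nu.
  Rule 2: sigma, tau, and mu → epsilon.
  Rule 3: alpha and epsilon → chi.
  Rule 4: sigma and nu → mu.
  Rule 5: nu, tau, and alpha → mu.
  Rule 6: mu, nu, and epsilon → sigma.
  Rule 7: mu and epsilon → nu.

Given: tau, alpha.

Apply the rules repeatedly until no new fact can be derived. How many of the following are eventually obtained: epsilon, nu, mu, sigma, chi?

2

From alpha and tau, Rule 1 gives nu.
From nu, tau, and alpha, Rule 5 gives mu.
epsilon would need sigma, tau, and mu (Rule 2), but sigma is never established.
nu: reached.
mu: reached.
sigma would need mu, nu, and epsilon (Rule 6), but epsilon is never established.
chi would need alpha and epsilon (Rule 3), but epsilon is never established.
Reached: nu and mu — 2 of the 5.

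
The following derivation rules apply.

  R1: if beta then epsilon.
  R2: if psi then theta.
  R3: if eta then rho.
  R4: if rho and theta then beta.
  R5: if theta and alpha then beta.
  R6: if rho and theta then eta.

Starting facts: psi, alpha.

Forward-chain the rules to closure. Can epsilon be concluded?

From psi, R2 gives theta.
theta and alpha hold, so beta follows (R5).
From beta, R1 gives epsilon.

Yes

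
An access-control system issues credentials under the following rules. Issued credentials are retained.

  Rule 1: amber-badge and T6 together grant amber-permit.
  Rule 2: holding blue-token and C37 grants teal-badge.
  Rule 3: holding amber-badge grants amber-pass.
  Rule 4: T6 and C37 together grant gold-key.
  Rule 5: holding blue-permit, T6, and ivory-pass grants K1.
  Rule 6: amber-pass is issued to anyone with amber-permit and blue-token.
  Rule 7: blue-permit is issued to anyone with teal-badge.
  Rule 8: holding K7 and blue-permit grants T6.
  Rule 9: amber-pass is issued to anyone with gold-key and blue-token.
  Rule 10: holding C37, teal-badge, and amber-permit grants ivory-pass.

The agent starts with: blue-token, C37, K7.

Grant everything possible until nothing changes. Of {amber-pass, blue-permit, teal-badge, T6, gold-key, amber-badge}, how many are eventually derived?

Holding blue-token and C37 grants teal-badge (Rule 2).
Holding teal-badge grants blue-permit (Rule 7).
Holding K7 and blue-permit grants T6 (Rule 8).
Holding T6 and C37 grants gold-key (Rule 4).
Holding gold-key and blue-token grants amber-pass (Rule 9).
amber-pass: reached.
blue-permit: reached.
teal-badge: reached.
T6: reached.
gold-key: reached.
No rule produces amber-badge, and it is not given.
Reached: amber-pass, blue-permit, teal-badge, T6, and gold-key — 5 of the 6.

5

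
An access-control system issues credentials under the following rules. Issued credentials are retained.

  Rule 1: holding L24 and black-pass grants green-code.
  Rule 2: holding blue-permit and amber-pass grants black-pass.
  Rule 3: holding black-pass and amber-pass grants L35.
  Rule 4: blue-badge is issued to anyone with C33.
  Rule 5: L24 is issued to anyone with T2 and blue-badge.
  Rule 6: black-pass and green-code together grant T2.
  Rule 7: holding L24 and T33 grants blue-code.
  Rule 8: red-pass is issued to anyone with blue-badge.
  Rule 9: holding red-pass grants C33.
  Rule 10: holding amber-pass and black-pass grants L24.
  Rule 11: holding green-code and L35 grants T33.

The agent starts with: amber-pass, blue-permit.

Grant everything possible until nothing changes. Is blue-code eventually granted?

Yes

Holding blue-permit and amber-pass grants black-pass (Rule 2).
Holding black-pass and amber-pass grants L35 (Rule 3).
Holding amber-pass and black-pass grants L24 (Rule 10).
Holding L24 and black-pass grants green-code (Rule 1).
Holding green-code and L35 grants T33 (Rule 11).
Holding L24 and T33 grants blue-code (Rule 7).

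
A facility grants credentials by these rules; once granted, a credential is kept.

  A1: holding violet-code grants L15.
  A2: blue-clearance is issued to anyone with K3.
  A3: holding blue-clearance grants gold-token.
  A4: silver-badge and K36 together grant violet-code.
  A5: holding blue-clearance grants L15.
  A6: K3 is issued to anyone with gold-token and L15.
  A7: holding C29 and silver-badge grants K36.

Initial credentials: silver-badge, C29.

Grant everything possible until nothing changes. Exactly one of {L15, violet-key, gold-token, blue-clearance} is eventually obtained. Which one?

Holding C29 and silver-badge grants K36 (A7).
Holding silver-badge and K36 grants violet-code (A4).
Holding violet-code grants L15 (A1).
blue-clearance would need K3 (A2), but K3 is never granted. gold-token would need blue-clearance (A3), but blue-clearance is never granted. No rule produces violet-key, and it is not given.

L15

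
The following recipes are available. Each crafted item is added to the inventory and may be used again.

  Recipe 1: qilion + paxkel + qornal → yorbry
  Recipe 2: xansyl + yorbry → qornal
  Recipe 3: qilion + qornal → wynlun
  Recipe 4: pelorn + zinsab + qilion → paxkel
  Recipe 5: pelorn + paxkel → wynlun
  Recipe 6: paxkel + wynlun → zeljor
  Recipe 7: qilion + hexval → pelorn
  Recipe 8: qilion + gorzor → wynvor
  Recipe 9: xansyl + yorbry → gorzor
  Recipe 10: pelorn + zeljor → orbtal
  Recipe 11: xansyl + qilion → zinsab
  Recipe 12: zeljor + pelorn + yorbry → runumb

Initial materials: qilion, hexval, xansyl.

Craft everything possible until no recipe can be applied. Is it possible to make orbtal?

Yes

qilion + hexval → pelorn (Recipe 7).
xansyl + qilion → zinsab (Recipe 11).
Using Recipe 4, pelorn, zinsab, and qilion make paxkel.
pelorn + paxkel → wynlun (Recipe 5).
paxkel + wynlun → zeljor (Recipe 6).
pelorn + zeljor → orbtal (Recipe 10).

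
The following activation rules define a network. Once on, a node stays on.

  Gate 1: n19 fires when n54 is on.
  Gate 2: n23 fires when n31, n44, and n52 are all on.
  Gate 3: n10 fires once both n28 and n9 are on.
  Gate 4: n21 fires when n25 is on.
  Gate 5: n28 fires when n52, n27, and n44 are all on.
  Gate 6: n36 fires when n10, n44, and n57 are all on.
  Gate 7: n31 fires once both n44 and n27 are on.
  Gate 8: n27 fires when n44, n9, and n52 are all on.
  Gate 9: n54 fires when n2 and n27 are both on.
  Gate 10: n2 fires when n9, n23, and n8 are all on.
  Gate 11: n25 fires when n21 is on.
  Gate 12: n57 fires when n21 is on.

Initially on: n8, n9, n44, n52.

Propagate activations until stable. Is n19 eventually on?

Gate 8: n44, n9, and n52 on → n27 on.
n44 and n27 are on, so n31 fires (Gate 7).
Gate 2: n31, n44, and n52 on → n23 on.
Gate 10: n9, n23, and n8 on → n2 on.
n2 and n27 are on, so n54 fires (Gate 9).
n54 is on, so n19 fires (Gate 1).

Yes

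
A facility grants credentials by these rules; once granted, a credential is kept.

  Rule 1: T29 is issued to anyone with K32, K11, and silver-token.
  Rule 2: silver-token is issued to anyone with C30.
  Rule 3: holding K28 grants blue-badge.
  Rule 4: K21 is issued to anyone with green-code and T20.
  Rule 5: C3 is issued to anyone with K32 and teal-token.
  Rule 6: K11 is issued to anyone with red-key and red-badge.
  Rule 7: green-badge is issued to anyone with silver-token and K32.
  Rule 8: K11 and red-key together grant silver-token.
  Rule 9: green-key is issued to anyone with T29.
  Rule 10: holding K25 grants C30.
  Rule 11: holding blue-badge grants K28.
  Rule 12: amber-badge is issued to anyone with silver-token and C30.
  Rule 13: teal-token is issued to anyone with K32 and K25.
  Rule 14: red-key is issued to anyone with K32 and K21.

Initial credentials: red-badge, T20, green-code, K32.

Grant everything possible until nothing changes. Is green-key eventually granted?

Yes

Holding green-code and T20 grants K21 (Rule 4).
Holding K32 and K21 grants red-key (Rule 14).
Holding red-key and red-badge grants K11 (Rule 6).
Holding K11 and red-key grants silver-token (Rule 8).
Holding K32, K11, and silver-token grants T29 (Rule 1).
Holding T29 grants green-key (Rule 9).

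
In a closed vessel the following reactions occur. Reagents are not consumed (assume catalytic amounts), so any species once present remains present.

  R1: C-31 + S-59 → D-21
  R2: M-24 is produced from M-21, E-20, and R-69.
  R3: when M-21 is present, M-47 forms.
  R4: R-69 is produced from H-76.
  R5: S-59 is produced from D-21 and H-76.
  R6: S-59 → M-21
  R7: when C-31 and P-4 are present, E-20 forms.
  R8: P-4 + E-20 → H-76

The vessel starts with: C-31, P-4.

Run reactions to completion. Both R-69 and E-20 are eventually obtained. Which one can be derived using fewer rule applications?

E-20

E-20: C-31 and P-4 present → E-20 forms (R7). [1 rule application]
R-69: C-31 and P-4 present → E-20 forms (R7). P-4 and E-20 present → H-76 forms (R8). H-76 present → R-69 forms (R4). [3 rule applications]
E-20 needs fewer.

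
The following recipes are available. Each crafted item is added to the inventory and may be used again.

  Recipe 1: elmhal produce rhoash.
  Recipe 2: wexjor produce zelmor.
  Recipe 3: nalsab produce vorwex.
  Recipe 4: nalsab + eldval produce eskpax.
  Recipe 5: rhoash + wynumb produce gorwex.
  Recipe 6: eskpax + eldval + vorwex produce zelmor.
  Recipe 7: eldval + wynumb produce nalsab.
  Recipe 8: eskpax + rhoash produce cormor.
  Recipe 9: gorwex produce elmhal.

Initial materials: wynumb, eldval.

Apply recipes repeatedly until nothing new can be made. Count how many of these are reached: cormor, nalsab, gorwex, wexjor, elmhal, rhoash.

Using Recipe 7, eldval and wynumb make nalsab.
cormor would need eskpax and rhoash (Recipe 8), but rhoash is never obtained.
nalsab: reached.
gorwex would need rhoash and wynumb (Recipe 5), but rhoash is never obtained.
No rule produces wexjor, and it is not given.
elmhal would need gorwex (Recipe 9), but gorwex is never obtained.
rhoash would need elmhal (Recipe 1), but elmhal is never obtained.
Reached: nalsab — 1 of the 6.

1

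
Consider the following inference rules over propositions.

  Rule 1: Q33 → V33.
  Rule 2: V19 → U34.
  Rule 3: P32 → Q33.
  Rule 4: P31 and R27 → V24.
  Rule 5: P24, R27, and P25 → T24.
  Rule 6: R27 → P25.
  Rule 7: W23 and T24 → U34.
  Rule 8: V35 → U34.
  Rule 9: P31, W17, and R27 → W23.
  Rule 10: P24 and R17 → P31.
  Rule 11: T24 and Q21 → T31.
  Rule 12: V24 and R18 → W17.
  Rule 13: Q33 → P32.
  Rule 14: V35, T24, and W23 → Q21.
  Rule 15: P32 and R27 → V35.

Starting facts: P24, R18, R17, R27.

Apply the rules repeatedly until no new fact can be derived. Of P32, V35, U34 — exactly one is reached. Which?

From P24 and R17, Rule 10 gives P31.
From R27, Rule 6 gives P25.
P24, R27, and P25 hold, so T24 follows (Rule 5).
From P31 and R27, Rule 4 gives V24.
V24 and R18 hold, so W17 follows (Rule 12).
From P31, W17, and R27, Rule 9 gives W23.
W23 and T24 hold, so U34 follows (Rule 7).
V35 would need P32 and R27 (Rule 15), but P32 is never established. P32 would need Q33 (Rule 13), but Q33 is never established.

U34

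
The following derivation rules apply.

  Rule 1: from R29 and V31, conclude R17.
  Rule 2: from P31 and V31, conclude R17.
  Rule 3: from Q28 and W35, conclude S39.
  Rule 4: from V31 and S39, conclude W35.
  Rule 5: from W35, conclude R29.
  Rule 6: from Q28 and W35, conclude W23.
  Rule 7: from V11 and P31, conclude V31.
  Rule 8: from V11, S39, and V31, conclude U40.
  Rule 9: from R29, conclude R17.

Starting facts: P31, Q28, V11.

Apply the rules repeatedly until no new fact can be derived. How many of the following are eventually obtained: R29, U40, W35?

0

R29 would need W35 (Rule 5), but W35 is never established.
U40 would need V11, S39, and V31 (Rule 8), but S39 is never established.
W35 would need V31 and S39 (Rule 4), but S39 is never established.
None of the 3 are reached.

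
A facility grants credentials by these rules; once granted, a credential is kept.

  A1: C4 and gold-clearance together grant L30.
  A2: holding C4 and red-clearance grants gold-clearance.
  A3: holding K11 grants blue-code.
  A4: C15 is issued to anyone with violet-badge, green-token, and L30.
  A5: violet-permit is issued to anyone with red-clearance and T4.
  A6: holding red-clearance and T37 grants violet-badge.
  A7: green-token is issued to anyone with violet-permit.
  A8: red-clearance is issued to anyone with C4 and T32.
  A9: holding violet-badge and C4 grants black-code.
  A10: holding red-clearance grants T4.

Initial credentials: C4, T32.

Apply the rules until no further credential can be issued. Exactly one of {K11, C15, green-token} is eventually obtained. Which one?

Holding C4 and T32 grants red-clearance (A8).
Holding red-clearance grants T4 (A10).
Holding red-clearance and T4 grants violet-permit (A5).
Holding violet-permit grants green-token (A7).
No rule produces K11, and it is not given. C15 would need violet-badge, green-token, and L30 (A4), but violet-badge is never granted.

green-token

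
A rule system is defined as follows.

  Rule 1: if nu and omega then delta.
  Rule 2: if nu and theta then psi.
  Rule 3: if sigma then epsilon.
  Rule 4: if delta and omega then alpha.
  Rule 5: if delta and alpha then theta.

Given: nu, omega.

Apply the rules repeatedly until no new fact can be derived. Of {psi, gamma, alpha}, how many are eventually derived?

nu and omega hold, so delta follows (Rule 1).
delta and omega hold, so alpha follows (Rule 4).
delta and alpha hold, so theta follows (Rule 5).
nu and theta hold, so psi follows (Rule 2).
psi: reached.
No rule produces gamma, and it is not given.
alpha: reached.
Reached: psi and alpha — 2 of the 3.

2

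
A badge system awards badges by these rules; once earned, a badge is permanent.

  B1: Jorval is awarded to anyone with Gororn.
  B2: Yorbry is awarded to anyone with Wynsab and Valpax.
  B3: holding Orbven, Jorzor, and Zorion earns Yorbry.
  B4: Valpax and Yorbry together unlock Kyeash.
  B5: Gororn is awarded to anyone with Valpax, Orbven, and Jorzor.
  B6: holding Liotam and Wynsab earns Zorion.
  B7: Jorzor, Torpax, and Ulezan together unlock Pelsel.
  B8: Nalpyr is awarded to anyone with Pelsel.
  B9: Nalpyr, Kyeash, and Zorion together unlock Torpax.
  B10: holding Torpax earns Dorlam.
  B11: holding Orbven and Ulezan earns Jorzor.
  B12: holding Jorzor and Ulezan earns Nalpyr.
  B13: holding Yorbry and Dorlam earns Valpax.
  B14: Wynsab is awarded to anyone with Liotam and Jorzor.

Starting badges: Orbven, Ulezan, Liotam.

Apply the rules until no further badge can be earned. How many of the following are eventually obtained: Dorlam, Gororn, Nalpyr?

1

With Orbven and Ulezan, Jorzor is earned (B11).
With Jorzor and Ulezan, Nalpyr is earned (B12).
Dorlam would need Torpax (B10), but Torpax is never earned.
Gororn would need Valpax, Orbven, and Jorzor (B5), but Valpax is never earned.
Nalpyr: reached.
Reached: Nalpyr — 1 of the 3.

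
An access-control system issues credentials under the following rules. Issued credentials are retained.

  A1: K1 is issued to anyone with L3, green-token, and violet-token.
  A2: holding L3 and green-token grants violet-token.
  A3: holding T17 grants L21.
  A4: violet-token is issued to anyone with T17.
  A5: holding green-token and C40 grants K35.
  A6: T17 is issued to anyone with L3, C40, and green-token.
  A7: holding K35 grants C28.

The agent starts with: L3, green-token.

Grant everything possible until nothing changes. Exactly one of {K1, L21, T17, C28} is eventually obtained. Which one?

K1

Holding L3 and green-token grants violet-token (A2).
Holding L3, green-token, and violet-token grants K1 (A1).
C28 would need K35 (A7), but K35 is never granted. L21 would need T17 (A3), but T17 is never granted. T17 would need L3, C40, and green-token (A6), but C40 is never granted.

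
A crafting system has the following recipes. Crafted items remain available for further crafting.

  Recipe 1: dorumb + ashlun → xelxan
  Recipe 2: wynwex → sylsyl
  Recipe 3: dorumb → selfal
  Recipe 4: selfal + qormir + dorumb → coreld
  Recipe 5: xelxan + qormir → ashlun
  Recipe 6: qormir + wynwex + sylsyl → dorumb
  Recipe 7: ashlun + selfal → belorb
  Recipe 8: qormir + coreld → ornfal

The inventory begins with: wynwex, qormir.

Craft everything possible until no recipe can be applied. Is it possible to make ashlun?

No

ashlun would need xelxan and qormir (Recipe 5), but xelxan is never obtained.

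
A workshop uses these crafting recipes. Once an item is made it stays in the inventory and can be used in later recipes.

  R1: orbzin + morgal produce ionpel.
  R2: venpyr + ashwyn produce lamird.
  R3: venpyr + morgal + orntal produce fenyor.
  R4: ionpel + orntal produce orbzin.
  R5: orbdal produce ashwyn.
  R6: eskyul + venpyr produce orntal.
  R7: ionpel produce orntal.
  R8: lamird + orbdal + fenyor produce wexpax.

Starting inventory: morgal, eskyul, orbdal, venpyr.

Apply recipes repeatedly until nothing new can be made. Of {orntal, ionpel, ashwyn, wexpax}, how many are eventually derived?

3

Using R6, eskyul and venpyr make orntal.
orbdal → ashwyn (R5).
Using R2, venpyr and ashwyn make lamird.
venpyr + morgal + orntal → fenyor (R3).
Using R8, lamird, orbdal, and fenyor make wexpax.
orntal: reached.
ionpel would need orbzin and morgal (R1), but orbzin is never obtained.
ashwyn: reached.
wexpax: reached.
Reached: orntal, ashwyn, and wexpax — 3 of the 4.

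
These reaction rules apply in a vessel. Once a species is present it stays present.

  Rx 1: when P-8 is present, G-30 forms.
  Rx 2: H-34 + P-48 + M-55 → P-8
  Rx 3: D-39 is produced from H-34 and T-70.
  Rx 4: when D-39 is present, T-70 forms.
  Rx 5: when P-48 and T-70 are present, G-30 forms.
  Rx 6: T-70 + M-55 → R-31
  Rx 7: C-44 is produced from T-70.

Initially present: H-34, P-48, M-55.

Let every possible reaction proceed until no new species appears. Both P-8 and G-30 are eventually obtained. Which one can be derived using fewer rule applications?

P-8: H-34, P-48, and M-55 present → P-8 forms (Rx 2). [1 rule application]
G-30: H-34, P-48, and M-55 present → P-8 forms (Rx 2). P-8 present → G-30 forms (Rx 1). [2 rule applications]
P-8 needs fewer.

P-8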